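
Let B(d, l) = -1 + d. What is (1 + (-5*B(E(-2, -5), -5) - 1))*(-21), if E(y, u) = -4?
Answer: -525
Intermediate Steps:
(1 + (-5*B(E(-2, -5), -5) - 1))*(-21) = (1 + (-5*(-1 - 4) - 1))*(-21) = (1 + (-5*(-5) - 1))*(-21) = (1 + (25 - 1))*(-21) = (1 + 24)*(-21) = 25*(-21) = -525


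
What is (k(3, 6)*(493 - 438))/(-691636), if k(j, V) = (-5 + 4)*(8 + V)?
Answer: 35/31438 ≈ 0.0011133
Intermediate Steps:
k(j, V) = -8 - V (k(j, V) = -(8 + V) = -8 - V)
(k(3, 6)*(493 - 438))/(-691636) = ((-8 - 1*6)*(493 - 438))/(-691636) = ((-8 - 6)*55)*(-1/691636) = -14*55*(-1/691636) = -770*(-1/691636) = 35/31438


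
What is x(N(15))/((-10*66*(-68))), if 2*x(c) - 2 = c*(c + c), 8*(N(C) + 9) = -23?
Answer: 9089/2872320 ≈ 0.0031643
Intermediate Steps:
N(C) = -95/8 (N(C) = -9 + (1/8)*(-23) = -9 - 23/8 = -95/8)
x(c) = 1 + c**2 (x(c) = 1 + (c*(c + c))/2 = 1 + (c*(2*c))/2 = 1 + (2*c**2)/2 = 1 + c**2)
x(N(15))/((-10*66*(-68))) = (1 + (-95/8)**2)/((-10*66*(-68))) = (1 + 9025/64)/((-660*(-68))) = (9089/64)/44880 = (9089/64)*(1/44880) = 9089/2872320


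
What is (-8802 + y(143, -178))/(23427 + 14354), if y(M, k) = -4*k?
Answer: -8090/37781 ≈ -0.21413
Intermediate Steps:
(-8802 + y(143, -178))/(23427 + 14354) = (-8802 - 4*(-178))/(23427 + 14354) = (-8802 + 712)/37781 = -8090*1/37781 = -8090/37781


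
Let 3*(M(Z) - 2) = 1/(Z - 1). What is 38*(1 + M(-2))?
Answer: 988/9 ≈ 109.78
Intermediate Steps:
M(Z) = 2 + 1/(3*(-1 + Z)) (M(Z) = 2 + 1/(3*(Z - 1)) = 2 + 1/(3*(-1 + Z)))
38*(1 + M(-2)) = 38*(1 + (-5 + 6*(-2))/(3*(-1 - 2))) = 38*(1 + (1/3)*(-5 - 12)/(-3)) = 38*(1 + (1/3)*(-1/3)*(-17)) = 38*(1 + 17/9) = 38*(26/9) = 988/9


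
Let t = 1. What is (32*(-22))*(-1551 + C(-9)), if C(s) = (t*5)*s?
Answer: 1123584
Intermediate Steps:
C(s) = 5*s (C(s) = (1*5)*s = 5*s)
(32*(-22))*(-1551 + C(-9)) = (32*(-22))*(-1551 + 5*(-9)) = -704*(-1551 - 45) = -704*(-1596) = 1123584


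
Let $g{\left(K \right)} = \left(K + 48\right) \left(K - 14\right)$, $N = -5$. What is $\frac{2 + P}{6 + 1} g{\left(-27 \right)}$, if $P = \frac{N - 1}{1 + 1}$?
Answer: $123$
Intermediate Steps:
$g{\left(K \right)} = \left(-14 + K\right) \left(48 + K\right)$ ($g{\left(K \right)} = \left(48 + K\right) \left(-14 + K\right) = \left(-14 + K\right) \left(48 + K\right)$)
$P = -3$ ($P = \frac{-5 - 1}{1 + 1} = - \frac{6}{2} = \left(-6\right) \frac{1}{2} = -3$)
$\frac{2 + P}{6 + 1} g{\left(-27 \right)} = \frac{2 - 3}{6 + 1} \left(-672 + \left(-27\right)^{2} + 34 \left(-27\right)\right) = - \frac{1}{7} \left(-672 + 729 - 918\right) = \left(-1\right) \frac{1}{7} \left(-861\right) = \left(- \frac{1}{7}\right) \left(-861\right) = 123$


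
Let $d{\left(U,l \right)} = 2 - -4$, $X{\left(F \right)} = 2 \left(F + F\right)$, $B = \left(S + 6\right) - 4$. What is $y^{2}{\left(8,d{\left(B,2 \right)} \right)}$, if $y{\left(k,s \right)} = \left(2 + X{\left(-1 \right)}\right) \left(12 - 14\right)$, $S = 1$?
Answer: $16$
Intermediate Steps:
$B = 3$ ($B = \left(1 + 6\right) - 4 = 7 - 4 = 3$)
$X{\left(F \right)} = 4 F$ ($X{\left(F \right)} = 2 \cdot 2 F = 4 F$)
$d{\left(U,l \right)} = 6$ ($d{\left(U,l \right)} = 2 + 4 = 6$)
$y{\left(k,s \right)} = 4$ ($y{\left(k,s \right)} = \left(2 + 4 \left(-1\right)\right) \left(12 - 14\right) = \left(2 - 4\right) \left(-2\right) = \left(-2\right) \left(-2\right) = 4$)
$y^{2}{\left(8,d{\left(B,2 \right)} \right)} = 4^{2} = 16$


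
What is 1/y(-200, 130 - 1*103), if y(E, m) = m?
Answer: 1/27 ≈ 0.037037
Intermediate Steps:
1/y(-200, 130 - 1*103) = 1/(130 - 1*103) = 1/(130 - 103) = 1/27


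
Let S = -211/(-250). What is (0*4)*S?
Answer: 0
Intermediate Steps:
S = 211/250 (S = -211*(-1/250) = 211/250 ≈ 0.84400)
(0*4)*S = (0*4)*(211/250) = 0*(211/250) = 0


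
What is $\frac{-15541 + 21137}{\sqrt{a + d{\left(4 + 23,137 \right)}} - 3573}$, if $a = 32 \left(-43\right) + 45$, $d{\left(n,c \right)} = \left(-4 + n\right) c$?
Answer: $- \frac{19994508}{12764509} - \frac{11192 \sqrt{455}}{12764509} \approx -1.5851$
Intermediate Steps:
$d{\left(n,c \right)} = c \left(-4 + n\right)$
$a = -1331$ ($a = -1376 + 45 = -1331$)
$\frac{-15541 + 21137}{\sqrt{a + d{\left(4 + 23,137 \right)}} - 3573} = \frac{-15541 + 21137}{\sqrt{-1331 + 137 \left(-4 + \left(4 + 23\right)\right)} - 3573} = \frac{5596}{\sqrt{-1331 + 137 \left(-4 + 27\right)} - 3573} = \frac{5596}{\sqrt{-1331 + 137 \cdot 23} - 3573} = \frac{5596}{\sqrt{-1331 + 3151} - 3573} = \frac{5596}{\sqrt{1820} - 3573} = \frac{5596}{2 \sqrt{455} - 3573} = \frac{5596}{-3573 + 2 \sqrt{455}}$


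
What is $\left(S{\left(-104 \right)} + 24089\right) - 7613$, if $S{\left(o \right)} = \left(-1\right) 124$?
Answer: $16352$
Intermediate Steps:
$S{\left(o \right)} = -124$
$\left(S{\left(-104 \right)} + 24089\right) - 7613 = \left(-124 + 24089\right) - 7613 = 23965 - 7613 = 16352$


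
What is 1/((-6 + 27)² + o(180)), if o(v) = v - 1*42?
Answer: 1/579 ≈ 0.0017271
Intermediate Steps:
o(v) = -42 + v (o(v) = v - 42 = -42 + v)
1/((-6 + 27)² + o(180)) = 1/((-6 + 27)² + (-42 + 180)) = 1/(21² + 138) = 1/(441 + 138) = 1/579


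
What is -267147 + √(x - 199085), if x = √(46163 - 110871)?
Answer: -267147 + √(-199085 + 2*I*√16177) ≈ -2.6715e+5 + 446.19*I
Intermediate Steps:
x = 2*I*√16177 (x = √(-64708) = 2*I*√16177 ≈ 254.38*I)
-267147 + √(x - 199085) = -267147 + √(2*I*√16177 - 199085) = -267147 + √(-199085 + 2*I*√16177)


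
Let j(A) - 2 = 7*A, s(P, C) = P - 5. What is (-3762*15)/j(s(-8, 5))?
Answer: 56430/89 ≈ 634.04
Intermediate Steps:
s(P, C) = -5 + P
j(A) = 2 + 7*A
(-3762*15)/j(s(-8, 5)) = (-3762*15)/(2 + 7*(-5 - 8)) = -56430/(2 + 7*(-13)) = -56430/(2 - 91) = -56430/(-89) = -56430*(-1/89) = 56430/89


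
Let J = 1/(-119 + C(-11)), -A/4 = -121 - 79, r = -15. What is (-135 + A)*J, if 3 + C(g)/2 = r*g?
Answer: 133/41 ≈ 3.2439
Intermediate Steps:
A = 800 (A = -4*(-121 - 79) = -4*(-200) = 800)
C(g) = -6 - 30*g (C(g) = -6 + 2*(-15*g) = -6 - 30*g)
J = 1/205 (J = 1/(-119 + (-6 - 30*(-11))) = 1/(-119 + (-6 + 330)) = 1/(-119 + 324) = 1/205 ≈ 0.0048781)
(-135 + A)*J = (-135 + 800)*(1/205) = 665*(1/205) = 133/41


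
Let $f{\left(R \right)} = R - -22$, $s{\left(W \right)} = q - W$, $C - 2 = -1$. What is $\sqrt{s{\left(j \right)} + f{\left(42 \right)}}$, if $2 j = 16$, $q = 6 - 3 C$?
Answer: $\sqrt{59} \approx 7.6811$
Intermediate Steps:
$C = 1$ ($C = 2 - 1 = 1$)
$q = 3$ ($q = 6 - 3 = 3$)
$j = 8$ ($j = \frac{1}{2} \cdot 16 = 8$)
$s{\left(W \right)} = 3 - W$
$f{\left(R \right)} = 22 + R$ ($f{\left(R \right)} = R + 22 = 22 + R$)
$\sqrt{s{\left(j \right)} + f{\left(42 \right)}} = \sqrt{\left(3 - 8\right) + \left(22 + 42\right)} = \sqrt{\left(3 - 8\right) + 64} = \sqrt{-5 + 64} = \sqrt{59}$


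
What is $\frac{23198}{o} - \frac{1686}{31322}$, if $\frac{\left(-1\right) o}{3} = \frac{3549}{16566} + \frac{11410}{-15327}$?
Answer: $\frac{1464207731458221}{100396359617} \approx 14584.0$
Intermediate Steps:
$o = \frac{44874179}{28211898}$ ($o = - 3 \left(\frac{3549}{16566} + \frac{11410}{-15327}\right) = - 3 \left(3549 \cdot \frac{1}{16566} + 11410 \left(- \frac{1}{15327}\right)\right) = - 3 \left(\frac{1183}{5522} - \frac{11410}{15327}\right) = \left(-3\right) \left(- \frac{44874179}{84635694}\right) = \frac{44874179}{28211898} \approx 1.5906$)
$\frac{23198}{o} - \frac{1686}{31322} = \frac{23198}{\frac{44874179}{28211898}} - \frac{1686}{31322} = 23198 \cdot \frac{28211898}{44874179} - \frac{843}{15661} = \frac{93494229972}{6410597} - \frac{843}{15661} = \frac{1464207731458221}{100396359617}$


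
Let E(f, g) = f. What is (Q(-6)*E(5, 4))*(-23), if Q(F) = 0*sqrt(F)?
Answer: 0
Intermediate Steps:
Q(F) = 0
(Q(-6)*E(5, 4))*(-23) = (0*5)*(-23) = 0*(-23) = 0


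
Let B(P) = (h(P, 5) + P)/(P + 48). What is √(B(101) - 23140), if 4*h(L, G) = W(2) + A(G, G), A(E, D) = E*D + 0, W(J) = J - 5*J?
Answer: I*√2054861831/298 ≈ 152.12*I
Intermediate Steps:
W(J) = -4*J
A(E, D) = D*E (A(E, D) = D*E + 0 = D*E)
h(L, G) = -2 + G²/4 (h(L, G) = (-4*2 + G*G)/4 = (-8 + G²)/4 = -2 + G²/4)
B(P) = (17/4 + P)/(48 + P) (B(P) = ((-2 + (¼)*5²) + P)/(P + 48) = ((-2 + (¼)*25) + P)/(48 + P) = ((-2 + 25/4) + P)/(48 + P) = (17/4 + P)/(48 + P))
√(B(101) - 23140) = √((17/4 + 101)/(48 + 101) - 23140) = √((421/4)/149 - 23140) = √((1/149)*(421/4) - 23140) = √(421/596 - 23140) = √(-13791019/596) = I*√2054861831/298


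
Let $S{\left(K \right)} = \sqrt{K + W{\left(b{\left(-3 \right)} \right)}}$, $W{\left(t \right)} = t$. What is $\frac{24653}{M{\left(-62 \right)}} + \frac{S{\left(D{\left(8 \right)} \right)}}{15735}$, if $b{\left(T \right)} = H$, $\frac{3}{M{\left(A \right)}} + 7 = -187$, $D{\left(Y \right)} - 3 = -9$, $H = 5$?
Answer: $- \frac{4782682}{3} + \frac{i}{15735} \approx -1.5942 \cdot 10^{6} + 6.3553 \cdot 10^{-5} i$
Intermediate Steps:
$D{\left(Y \right)} = -6$ ($D{\left(Y \right)} = 3 - 9 = -6$)
$M{\left(A \right)} = - \frac{3}{194}$ ($M{\left(A \right)} = \frac{3}{-7 - 187} = \frac{3}{-194} = 3 \left(- \frac{1}{194}\right) = - \frac{3}{194}$)
$b{\left(T \right)} = 5$
$S{\left(K \right)} = \sqrt{5 + K}$ ($S{\left(K \right)} = \sqrt{K + 5} = \sqrt{5 + K}$)
$\frac{24653}{M{\left(-62 \right)}} + \frac{S{\left(D{\left(8 \right)} \right)}}{15735} = \frac{24653}{- \frac{3}{194}} + \frac{\sqrt{5 - 6}}{15735} = 24653 \left(- \frac{194}{3}\right) + \sqrt{-1} \cdot \frac{1}{15735} = - \frac{4782682}{3} + i \frac{1}{15735} = - \frac{4782682}{3} + \frac{i}{15735}$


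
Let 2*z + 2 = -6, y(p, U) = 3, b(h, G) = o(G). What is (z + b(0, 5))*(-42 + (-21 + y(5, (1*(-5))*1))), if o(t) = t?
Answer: -60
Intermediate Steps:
b(h, G) = G
z = -4 (z = -1 + (½)*(-6) = -1 - 3 = -4)
(z + b(0, 5))*(-42 + (-21 + y(5, (1*(-5))*1))) = (-4 + 5)*(-42 + (-21 + 3)) = 1*(-42 - 18) = 1*(-60) = -60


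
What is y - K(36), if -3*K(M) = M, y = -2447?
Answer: -2435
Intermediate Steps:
K(M) = -M/3
y - K(36) = -2447 - (-1)*36/3 = -2447 - 1*(-12) = -2447 + 12 = -2435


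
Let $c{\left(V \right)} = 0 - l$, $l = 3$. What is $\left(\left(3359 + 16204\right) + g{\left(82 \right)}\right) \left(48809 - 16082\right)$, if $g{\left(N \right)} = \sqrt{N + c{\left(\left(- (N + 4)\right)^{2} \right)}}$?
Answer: $640238301 + 32727 \sqrt{79} \approx 6.4053 \cdot 10^{8}$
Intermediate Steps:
$c{\left(V \right)} = -3$ ($c{\left(V \right)} = 0 - 3 = -3$)
$g{\left(N \right)} = \sqrt{-3 + N}$ ($g{\left(N \right)} = \sqrt{N - 3} = \sqrt{-3 + N}$)
$\left(\left(3359 + 16204\right) + g{\left(82 \right)}\right) \left(48809 - 16082\right) = \left(\left(3359 + 16204\right) + \sqrt{-3 + 82}\right) \left(48809 - 16082\right) = \left(19563 + \sqrt{79}\right) 32727 = 640238301 + 32727 \sqrt{79}$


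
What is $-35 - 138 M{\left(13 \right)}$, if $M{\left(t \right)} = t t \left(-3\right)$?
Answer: $69931$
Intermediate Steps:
$M{\left(t \right)} = - 3 t^{2}$ ($M{\left(t \right)} = t^{2} \left(-3\right) = - 3 t^{2}$)
$-35 - 138 M{\left(13 \right)} = -35 - 138 \left(- 3 \cdot 13^{2}\right) = -35 - 138 \left(\left(-3\right) 169\right) = -35 - -69966 = -35 + 69966 = 69931$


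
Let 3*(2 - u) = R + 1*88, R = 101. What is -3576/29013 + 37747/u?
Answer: -365123949/589931 ≈ -618.93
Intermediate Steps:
u = -61 (u = 2 - (101 + 1*88)/3 = 2 - (101 + 88)/3 = 2 - ⅓*189 = 2 - 63 = -61)
-3576/29013 + 37747/u = -3576/29013 + 37747/(-61) = -3576*1/29013 + 37747*(-1/61) = -1192/9671 - 37747/61 = -365123949/589931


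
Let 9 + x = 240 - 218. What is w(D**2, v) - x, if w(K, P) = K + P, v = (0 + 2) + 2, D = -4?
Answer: 7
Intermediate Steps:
v = 4 (v = 2 + 2 = 4)
x = 13 (x = -9 + (240 - 218) = -9 + 22 = 13)
w(D**2, v) - x = ((-4)**2 + 4) - 1*13 = (16 + 4) - 13 = 20 - 13 = 7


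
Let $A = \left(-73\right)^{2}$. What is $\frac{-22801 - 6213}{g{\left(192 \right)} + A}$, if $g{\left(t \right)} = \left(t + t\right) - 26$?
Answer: $- \frac{29014}{5687} \approx -5.1018$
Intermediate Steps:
$g{\left(t \right)} = -26 + 2 t$ ($g{\left(t \right)} = 2 t - 26 = -26 + 2 t$)
$A = 5329$
$\frac{-22801 - 6213}{g{\left(192 \right)} + A} = \frac{-22801 - 6213}{\left(-26 + 2 \cdot 192\right) + 5329} = - \frac{29014}{\left(-26 + 384\right) + 5329} = - \frac{29014}{358 + 5329} = - \frac{29014}{5687}$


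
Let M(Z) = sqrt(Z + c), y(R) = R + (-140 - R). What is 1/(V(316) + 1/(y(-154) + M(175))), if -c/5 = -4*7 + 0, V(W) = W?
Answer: 6093920/1925634481 + 3*sqrt(35)/1925634481 ≈ 0.0031646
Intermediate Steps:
c = 140 (c = -5*(-4*7 + 0) = -5*(-28 + 0) = -5*(-28) = 140)
y(R) = -140
M(Z) = sqrt(140 + Z) (M(Z) = sqrt(Z + 140) = sqrt(140 + Z))
1/(V(316) + 1/(y(-154) + M(175))) = 1/(316 + 1/(-140 + sqrt(140 + 175))) = 1/(316 + 1/(-140 + sqrt(315))) = 1/(316 + 1/(-140 + 3*sqrt(35)))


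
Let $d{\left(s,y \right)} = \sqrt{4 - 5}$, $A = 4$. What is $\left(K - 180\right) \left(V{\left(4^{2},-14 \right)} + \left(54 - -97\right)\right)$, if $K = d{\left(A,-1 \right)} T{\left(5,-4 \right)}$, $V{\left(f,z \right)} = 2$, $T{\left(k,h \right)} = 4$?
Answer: $-27540 + 612 i \approx -27540.0 + 612.0 i$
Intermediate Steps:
$d{\left(s,y \right)} = i$ ($d{\left(s,y \right)} = \sqrt{-1} = i$)
$K = 4 i$ ($K = i 4 = 4 i \approx 4.0 i$)
$\left(K - 180\right) \left(V{\left(4^{2},-14 \right)} + \left(54 - -97\right)\right) = \left(4 i - 180\right) \left(2 + \left(54 - -97\right)\right) = \left(-180 + 4 i\right) \left(2 + \left(54 + 97\right)\right) = \left(-180 + 4 i\right) \left(2 + 151\right) = \left(-180 + 4 i\right) 153 = -27540 + 612 i$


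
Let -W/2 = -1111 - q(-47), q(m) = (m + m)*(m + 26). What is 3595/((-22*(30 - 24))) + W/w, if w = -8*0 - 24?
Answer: -6255/22 ≈ -284.32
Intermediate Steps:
w = -24 (w = 0 - 24 = -24)
q(m) = 2*m*(26 + m) (q(m) = (2*m)*(26 + m) = 2*m*(26 + m))
W = 6170 (W = -2*(-1111 - 2*(-47)*(26 - 47)) = -2*(-1111 - 2*(-47)*(-21)) = -2*(-1111 - 1*1974) = -2*(-1111 - 1974) = -2*(-3085) = 6170)
3595/((-22*(30 - 24))) + W/w = 3595/((-22*(30 - 24))) + 6170/(-24) = 3595/((-22*6)) + 6170*(-1/24) = 3595/(-132) - 3085/12 = 3595*(-1/132) - 3085/12 = -3595/132 - 3085/12 = -6255/22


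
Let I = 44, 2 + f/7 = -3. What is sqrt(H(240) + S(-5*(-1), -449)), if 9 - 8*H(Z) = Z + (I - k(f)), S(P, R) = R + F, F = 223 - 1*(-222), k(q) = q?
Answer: 3*I*sqrt(19)/2 ≈ 6.5383*I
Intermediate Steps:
f = -35 (f = -14 + 7*(-3) = -14 - 21 = -35)
F = 445 (F = 223 + 222 = 445)
S(P, R) = 445 + R (S(P, R) = R + 445 = 445 + R)
H(Z) = -35/4 - Z/8 (H(Z) = 9/8 - (Z + (44 - 1*(-35)))/8 = 9/8 - (Z + (44 + 35))/8 = 9/8 - (Z + 79)/8 = 9/8 - (79 + Z)/8 = 9/8 + (-79/8 - Z/8) = -35/4 - Z/8)
sqrt(H(240) + S(-5*(-1), -449)) = sqrt((-35/4 - 1/8*240) + (445 - 449)) = sqrt((-35/4 - 30) - 4) = sqrt(-155/4 - 4) = sqrt(-171/4) = 3*I*sqrt(19)/2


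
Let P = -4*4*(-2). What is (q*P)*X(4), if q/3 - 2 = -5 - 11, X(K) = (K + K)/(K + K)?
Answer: -1344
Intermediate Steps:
P = 32 (P = -16*(-2) = 32)
X(K) = 1 (X(K) = (2*K)/((2*K)) = (2*K)*(1/(2*K)) = 1)
q = -42 (q = 6 + 3*(-5 - 11) = 6 + 3*(-16) = 6 - 48 = -42)
(q*P)*X(4) = -42*32*1 = -1344*1 = -1344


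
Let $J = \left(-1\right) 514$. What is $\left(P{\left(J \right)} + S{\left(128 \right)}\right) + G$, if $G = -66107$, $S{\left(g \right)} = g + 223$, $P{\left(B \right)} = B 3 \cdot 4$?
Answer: $-71924$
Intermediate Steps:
$J = -514$
$P{\left(B \right)} = 12 B$ ($P{\left(B \right)} = 3 B 4 = 12 B$)
$S{\left(g \right)} = 223 + g$
$\left(P{\left(J \right)} + S{\left(128 \right)}\right) + G = \left(12 \left(-514\right) + \left(223 + 128\right)\right) - 66107 = \left(-6168 + 351\right) - 66107 = -5817 - 66107 = -71924$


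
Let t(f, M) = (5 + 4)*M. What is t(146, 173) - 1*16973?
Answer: -15416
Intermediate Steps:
t(f, M) = 9*M
t(146, 173) - 1*16973 = 9*173 - 1*16973 = 1557 - 16973 = -15416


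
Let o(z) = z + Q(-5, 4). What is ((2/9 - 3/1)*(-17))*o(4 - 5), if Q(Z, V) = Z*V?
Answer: -2975/3 ≈ -991.67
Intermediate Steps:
Q(Z, V) = V*Z
o(z) = -20 + z (o(z) = z + 4*(-5) = z - 20 = -20 + z)
((2/9 - 3/1)*(-17))*o(4 - 5) = ((2/9 - 3/1)*(-17))*(-20 + (4 - 5)) = ((2*(⅑) - 3*1)*(-17))*(-20 - 1) = ((2/9 - 3)*(-17))*(-21) = -25/9*(-17)*(-21) = (425/9)*(-21) = -2975/3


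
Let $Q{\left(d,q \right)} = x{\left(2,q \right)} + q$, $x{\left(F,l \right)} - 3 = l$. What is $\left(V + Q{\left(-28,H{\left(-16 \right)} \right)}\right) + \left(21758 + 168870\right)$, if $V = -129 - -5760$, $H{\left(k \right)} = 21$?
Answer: $196304$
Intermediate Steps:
$x{\left(F,l \right)} = 3 + l$
$V = 5631$ ($V = -129 + 5760 = 5631$)
$Q{\left(d,q \right)} = 3 + 2 q$ ($Q{\left(d,q \right)} = \left(3 + q\right) + q = 3 + 2 q$)
$\left(V + Q{\left(-28,H{\left(-16 \right)} \right)}\right) + \left(21758 + 168870\right) = \left(5631 + \left(3 + 2 \cdot 21\right)\right) + \left(21758 + 168870\right) = \left(5631 + \left(3 + 42\right)\right) + 190628 = \left(5631 + 45\right) + 190628 = 5676 + 190628 = 196304$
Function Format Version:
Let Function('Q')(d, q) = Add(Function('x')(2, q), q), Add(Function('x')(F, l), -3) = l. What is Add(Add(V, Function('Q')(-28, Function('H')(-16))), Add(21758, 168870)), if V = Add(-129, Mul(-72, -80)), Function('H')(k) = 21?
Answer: 196304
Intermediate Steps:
Function('x')(F, l) = Add(3, l)
V = 5631 (V = Add(-129, 5760) = 5631)
Function('Q')(d, q) = Add(3, Mul(2, q)) (Function('Q')(d, q) = Add(Add(3, q), q) = Add(3, Mul(2, q)))
Add(Add(V, Function('Q')(-28, Function('H')(-16))), Add(21758, 168870)) = Add(Add(5631, Add(3, Mul(2, 21))), Add(21758, 168870)) = Add(Add(5631, Add(3, 42)), 190628) = Add(Add(5631, 45), 190628) = Add(5676, 190628) = 196304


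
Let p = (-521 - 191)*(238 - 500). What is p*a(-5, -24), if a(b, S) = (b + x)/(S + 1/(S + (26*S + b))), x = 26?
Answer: -365439696/2239 ≈ -1.6322e+5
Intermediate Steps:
p = 186544 (p = -712*(-262) = 186544)
a(b, S) = (26 + b)/(S + 1/(b + 27*S)) (a(b, S) = (b + 26)/(S + 1/(S + (26*S + b))) = (26 + b)/(S + 1/(S + (b + 26*S))) = (26 + b)/(S + 1/(b + 27*S)))
p*a(-5, -24) = 186544*(((-5)² + 26*(-5) + 702*(-24) + 27*(-24)*(-5))/(1 + 27*(-24)² - 24*(-5))) = 186544*((25 - 130 - 16848 + 3240)/(1 + 27*576 + 120)) = 186544*(-13713/(1 + 15552 + 120)) = 186544*(-13713/15673) = 186544*((1/15673)*(-13713)) = 186544*(-1959/2239) = -365439696/2239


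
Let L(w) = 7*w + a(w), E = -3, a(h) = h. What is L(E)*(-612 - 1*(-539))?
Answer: 1752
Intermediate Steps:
L(w) = 8*w (L(w) = 7*w + w = 8*w)
L(E)*(-612 - 1*(-539)) = (8*(-3))*(-612 - 1*(-539)) = -24*(-612 + 539) = -24*(-73) = 1752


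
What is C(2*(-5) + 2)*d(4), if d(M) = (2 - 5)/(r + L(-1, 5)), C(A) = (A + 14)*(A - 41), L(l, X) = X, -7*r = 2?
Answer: 2058/11 ≈ 187.09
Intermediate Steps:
r = -2/7 (r = -⅐*2 = -2/7 ≈ -0.28571)
C(A) = (-41 + A)*(14 + A) (C(A) = (14 + A)*(-41 + A) = (-41 + A)*(14 + A))
d(M) = -7/11 (d(M) = (2 - 5)/(-2/7 + 5) = -3/33/7 = -3*7/33 = -7/11)
C(2*(-5) + 2)*d(4) = (-574 + (2*(-5) + 2)² - 27*(2*(-5) + 2))*(-7/11) = (-574 + (-10 + 2)² - 27*(-10 + 2))*(-7/11) = (-574 + (-8)² - 27*(-8))*(-7/11) = (-574 + 64 + 216)*(-7/11) = -294*(-7/11) = 2058/11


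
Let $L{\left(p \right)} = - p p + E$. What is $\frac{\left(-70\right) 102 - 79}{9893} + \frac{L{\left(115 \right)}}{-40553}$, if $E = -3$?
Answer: $- \frac{161887503}{401190829} \approx -0.40352$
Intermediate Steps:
$L{\left(p \right)} = -3 - p^{2}$ ($L{\left(p \right)} = - p p - 3 = - p^{2} - 3 = -3 - p^{2}$)
$\frac{\left(-70\right) 102 - 79}{9893} + \frac{L{\left(115 \right)}}{-40553} = \frac{\left(-70\right) 102 - 79}{9893} + \frac{-3 - 115^{2}}{-40553} = \left(-7140 - 79\right) \frac{1}{9893} + \left(-3 - 13225\right) \left(- \frac{1}{40553}\right) = \left(-7219\right) \frac{1}{9893} + \left(-3 - 13225\right) \left(- \frac{1}{40553}\right) = - \frac{7219}{9893} - - \frac{13228}{40553} = - \frac{7219}{9893} + \frac{13228}{40553} = - \frac{161887503}{401190829}$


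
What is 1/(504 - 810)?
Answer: -1/306 ≈ -0.0032680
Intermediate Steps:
1/(504 - 810) = 1/(-306) = -1/306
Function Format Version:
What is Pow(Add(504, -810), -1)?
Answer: Rational(-1, 306) ≈ -0.0032680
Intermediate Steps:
Pow(Add(504, -810), -1) = Pow(-306, -1) = Rational(-1, 306)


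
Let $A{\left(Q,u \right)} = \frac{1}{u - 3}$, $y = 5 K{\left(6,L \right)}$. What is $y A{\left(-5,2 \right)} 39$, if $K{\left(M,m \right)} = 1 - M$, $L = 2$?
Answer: $975$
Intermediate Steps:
$y = -25$ ($y = 5 \left(1 - 6\right) = 5 \left(-5\right) = -25$)
$A{\left(Q,u \right)} = \frac{1}{-3 + u}$
$y A{\left(-5,2 \right)} 39 = - \frac{25}{-3 + 2} \cdot 39 = - \frac{25}{-1} \cdot 39 = \left(-25\right) \left(-1\right) 39 = 25 \cdot 39 = 975$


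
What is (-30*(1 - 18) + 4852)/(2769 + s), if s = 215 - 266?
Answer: 2681/1359 ≈ 1.9728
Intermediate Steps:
s = -51
(-30*(1 - 18) + 4852)/(2769 + s) = (-30*(1 - 18) + 4852)/(2769 - 51) = (-30*(-17) + 4852)/2718 = (510 + 4852)*(1/2718) = 5362*(1/2718) = 2681/1359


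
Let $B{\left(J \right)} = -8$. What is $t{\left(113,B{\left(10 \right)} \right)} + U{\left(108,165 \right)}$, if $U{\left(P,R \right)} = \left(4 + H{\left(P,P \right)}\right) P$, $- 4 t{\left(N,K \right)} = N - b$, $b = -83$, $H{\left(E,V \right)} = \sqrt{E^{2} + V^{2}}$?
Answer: $383 + 11664 \sqrt{2} \approx 16878.0$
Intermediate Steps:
$t{\left(N,K \right)} = - \frac{83}{4} - \frac{N}{4}$ ($t{\left(N,K \right)} = - \frac{N - -83}{4} = - \frac{N + 83}{4} = - \frac{83 + N}{4} = - \frac{83}{4} - \frac{N}{4}$)
$U{\left(P,R \right)} = P \left(4 + \sqrt{2} \sqrt{P^{2}}\right)$ ($U{\left(P,R \right)} = \left(4 + \sqrt{P^{2} + P^{2}}\right) P = \left(4 + \sqrt{2 P^{2}}\right) P = \left(4 + \sqrt{2} \sqrt{P^{2}}\right) P = P \left(4 + \sqrt{2} \sqrt{P^{2}}\right)$)
$t{\left(113,B{\left(10 \right)} \right)} + U{\left(108,165 \right)} = \left(- \frac{83}{4} - \frac{113}{4}\right) + 108 \left(4 + \sqrt{2} \sqrt{108^{2}}\right) = \left(- \frac{83}{4} - \frac{113}{4}\right) + 108 \left(4 + \sqrt{2} \sqrt{11664}\right) = -49 + 108 \left(4 + \sqrt{2} \cdot 108\right) = -49 + 108 \left(4 + 108 \sqrt{2}\right) = -49 + \left(432 + 11664 \sqrt{2}\right) = 383 + 11664 \sqrt{2}$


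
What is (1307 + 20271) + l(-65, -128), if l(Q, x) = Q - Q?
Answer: 21578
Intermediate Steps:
l(Q, x) = 0
(1307 + 20271) + l(-65, -128) = (1307 + 20271) + 0 = 21578 + 0 = 21578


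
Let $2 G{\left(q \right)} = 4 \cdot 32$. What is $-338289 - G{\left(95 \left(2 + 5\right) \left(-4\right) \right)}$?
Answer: $-338353$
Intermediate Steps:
$G{\left(q \right)} = 64$ ($G{\left(q \right)} = \frac{4 \cdot 32}{2} = \frac{1}{2} \cdot 128 = 64$)
$-338289 - G{\left(95 \left(2 + 5\right) \left(-4\right) \right)} = -338289 - 64 = -338353$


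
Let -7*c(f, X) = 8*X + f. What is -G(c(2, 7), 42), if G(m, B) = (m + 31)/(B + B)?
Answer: -53/196 ≈ -0.27041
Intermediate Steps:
c(f, X) = -8*X/7 - f/7 (c(f, X) = -(8*X + f)/7 = -(f + 8*X)/7 = -8*X/7 - f/7)
G(m, B) = (31 + m)/(2*B) (G(m, B) = (31 + m)/((2*B)) = (31 + m)*(1/(2*B)) = (31 + m)/(2*B))
-G(c(2, 7), 42) = -(31 + (-8/7*7 - ⅐*2))/(2*42) = -(31 + (-8 - 2/7))/(2*42) = -(31 - 58/7)/(2*42) = -159/(2*42*7) = -1*53/196 = -53/196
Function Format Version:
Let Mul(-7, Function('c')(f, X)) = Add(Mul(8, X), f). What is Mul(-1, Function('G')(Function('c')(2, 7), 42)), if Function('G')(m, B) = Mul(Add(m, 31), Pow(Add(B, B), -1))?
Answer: Rational(-53, 196) ≈ -0.27041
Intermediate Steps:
Function('c')(f, X) = Add(Mul(Rational(-8, 7), X), Mul(Rational(-1, 7), f)) (Function('c')(f, X) = Mul(Rational(-1, 7), Add(Mul(8, X), f)) = Mul(Rational(-1, 7), Add(f, Mul(8, X))) = Add(Mul(Rational(-8, 7), X), Mul(Rational(-1, 7), f)))
Function('G')(m, B) = Mul(Rational(1, 2), Pow(B, -1), Add(31, m)) (Function('G')(m, B) = Mul(Add(31, m), Pow(Mul(2, B), -1)) = Mul(Add(31, m), Mul(Rational(1, 2), Pow(B, -1))) = Mul(Rational(1, 2), Pow(B, -1), Add(31, m)))
Mul(-1, Function('G')(Function('c')(2, 7), 42)) = Mul(-1, Mul(Rational(1, 2), Pow(42, -1), Add(31, Add(Mul(Rational(-8, 7), 7), Mul(Rational(-1, 7), 2))))) = Mul(-1, Mul(Rational(1, 2), Rational(1, 42), Add(31, Add(-8, Rational(-2, 7))))) = Mul(-1, Mul(Rational(1, 2), Rational(1, 42), Add(31, Rational(-58, 7)))) = Mul(-1, Mul(Rational(1, 2), Rational(1, 42), Rational(159, 7))) = Mul(-1, Rational(53, 196)) = Rational(-53, 196)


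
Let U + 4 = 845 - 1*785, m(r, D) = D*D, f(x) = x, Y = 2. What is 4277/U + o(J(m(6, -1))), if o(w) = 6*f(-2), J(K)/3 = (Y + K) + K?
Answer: 515/8 ≈ 64.375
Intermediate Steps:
m(r, D) = D²
U = 56 (U = -4 + (845 - 1*785) = -4 + (845 - 785) = -4 + 60 = 56)
J(K) = 6 + 6*K (J(K) = 3*((2 + K) + K) = 3*(2 + 2*K) = 6 + 6*K)
o(w) = -12 (o(w) = 6*(-2) = -12)
4277/U + o(J(m(6, -1))) = 4277/56 - 12 = 4277*(1/56) - 12 = 611/8 - 12 = 515/8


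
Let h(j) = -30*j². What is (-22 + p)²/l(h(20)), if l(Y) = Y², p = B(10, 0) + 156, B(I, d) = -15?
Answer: 14161/144000000 ≈ 9.8340e-5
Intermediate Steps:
p = 141 (p = -15 + 156 = 141)
(-22 + p)²/l(h(20)) = (-22 + 141)²/((-30*20²)²) = 119²/((-30*400)²) = 14161/((-12000)²) = 14161/144000000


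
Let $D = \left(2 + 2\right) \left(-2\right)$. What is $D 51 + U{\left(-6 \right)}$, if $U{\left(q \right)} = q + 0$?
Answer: $-414$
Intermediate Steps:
$U{\left(q \right)} = q$
$D = -8$ ($D = 4 \left(-2\right) = -8$)
$D 51 + U{\left(-6 \right)} = \left(-8\right) 51 - 6 = -408 - 6 = -414$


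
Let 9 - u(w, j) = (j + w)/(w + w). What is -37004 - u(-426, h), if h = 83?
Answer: -31534733/852 ≈ -37013.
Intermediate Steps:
u(w, j) = 9 - (j + w)/(2*w) (u(w, j) = 9 - (j + w)/(w + w) = 9 - (j + w)/(2*w))
-37004 - u(-426, h) = -37004 - (-1*83 + 17*(-426))/(2*(-426)) = -37004 - (-1)*(-83 - 7242)/(2*426) = -37004 - (-1)*(-7325)/(2*426) = -37004 - 1*7325/852 = -37004 - 7325/852 = -31534733/852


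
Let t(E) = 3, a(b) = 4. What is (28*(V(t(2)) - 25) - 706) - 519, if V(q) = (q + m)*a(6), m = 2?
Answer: -1365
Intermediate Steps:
V(q) = 8 + 4*q (V(q) = (q + 2)*4 = (2 + q)*4 = 8 + 4*q)
(28*(V(t(2)) - 25) - 706) - 519 = (28*((8 + 4*3) - 25) - 706) - 519 = (28*((8 + 12) - 25) - 706) - 519 = (28*(20 - 25) - 706) - 519 = (28*(-5) - 706) - 519 = (-140 - 706) - 519 = -846 - 519 = -1365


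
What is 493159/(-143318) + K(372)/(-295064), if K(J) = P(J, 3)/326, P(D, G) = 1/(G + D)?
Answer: -1270644383029237/369264703038000 ≈ -3.4410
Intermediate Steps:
P(D, G) = 1/(D + G)
K(J) = 1/(326*(3 + J)) (K(J) = 1/((J + 3)*326) = (1/326)/(3 + J) = 1/(326*(3 + J)))
493159/(-143318) + K(372)/(-295064) = 493159/(-143318) + (1/(326*(3 + 372)))/(-295064) = 493159*(-1/143318) + ((1/326)/375)*(-1/295064) = -493159/143318 + ((1/326)*(1/375))*(-1/295064) = -493159/143318 + (1/122250)*(-1/295064) = -493159/143318 - 1/36071574000 = -1270644383029237/369264703038000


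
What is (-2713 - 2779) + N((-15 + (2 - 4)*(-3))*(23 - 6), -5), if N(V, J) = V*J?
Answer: -4727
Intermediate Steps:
N(V, J) = J*V
(-2713 - 2779) + N((-15 + (2 - 4)*(-3))*(23 - 6), -5) = (-2713 - 2779) - 5*(-15 + (2 - 4)*(-3))*(23 - 6) = -5492 - 5*(-15 - 2*(-3))*17 = -5492 - 5*(-15 + 6)*17 = -5492 - (-45)*17 = -5492 - 5*(-153) = -5492 + 765 = -4727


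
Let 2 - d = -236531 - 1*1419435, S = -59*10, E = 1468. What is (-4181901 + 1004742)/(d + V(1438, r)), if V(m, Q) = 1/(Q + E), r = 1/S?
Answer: -917265925307/478088449594 ≈ -1.9186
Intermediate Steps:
S = -590
r = -1/590 (r = 1/(-590) = -1/590 ≈ -0.0016949)
V(m, Q) = 1/(1468 + Q) (V(m, Q) = 1/(Q + 1468) = 1/(1468 + Q))
d = 1655968 (d = 2 - (-236531 - 1*1419435) = 2 - (-236531 - 1419435) = 2 - 1*(-1655966) = 2 + 1655966 = 1655968)
(-4181901 + 1004742)/(d + V(1438, r)) = (-4181901 + 1004742)/(1655968 + 1/(1468 - 1/590)) = -3177159/(1655968 + 1/(866119/590)) = -3177159/(1655968 + 590/866119) = -3177159/1434265348782/866119 = -3177159*866119/1434265348782 = -917265925307/478088449594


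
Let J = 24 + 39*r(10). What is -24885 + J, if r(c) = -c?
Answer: -25251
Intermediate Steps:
J = -366 (J = 24 + 39*(-1*10) = 24 + 39*(-10) = 24 - 390 = -366)
-24885 + J = -24885 - 366 = -25251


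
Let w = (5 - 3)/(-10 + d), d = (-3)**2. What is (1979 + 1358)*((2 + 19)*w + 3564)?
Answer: 11752914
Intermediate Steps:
d = 9
w = -2 (w = (5 - 3)/(-10 + 9) = 2/(-1) = 2*(-1) = -2)
(1979 + 1358)*((2 + 19)*w + 3564) = (1979 + 1358)*((2 + 19)*(-2) + 3564) = 3337*(21*(-2) + 3564) = 3337*(-42 + 3564) = 3337*3522 = 11752914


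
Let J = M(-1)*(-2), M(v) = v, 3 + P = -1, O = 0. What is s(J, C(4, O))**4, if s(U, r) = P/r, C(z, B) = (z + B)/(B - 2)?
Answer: 16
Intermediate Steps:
P = -4 (P = -3 - 1 = -4)
C(z, B) = (B + z)/(-2 + B)
J = 2 (J = -1*(-2) = 2)
s(U, r) = -4/r
s(J, C(4, O))**4 = (-4*(-2 + 0)/(0 + 4))**4 = (-4/(4/(-2)))**4 = (-4/((-1/2*4)))**4 = (-4/(-2))**4 = (-4*(-1/2))**4 = 2**4 = 16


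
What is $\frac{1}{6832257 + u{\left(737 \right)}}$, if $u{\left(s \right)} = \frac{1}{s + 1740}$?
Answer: $\frac{2477}{16923500590} \approx 1.4636 \cdot 10^{-7}$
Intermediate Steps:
$u{\left(s \right)} = \frac{1}{1740 + s}$
$\frac{1}{6832257 + u{\left(737 \right)}} = \frac{1}{6832257 + \frac{1}{1740 + 737}} = \frac{1}{6832257 + \frac{1}{2477}} = \frac{1}{\frac{16923500590}{2477}} = \frac{2477}{16923500590}$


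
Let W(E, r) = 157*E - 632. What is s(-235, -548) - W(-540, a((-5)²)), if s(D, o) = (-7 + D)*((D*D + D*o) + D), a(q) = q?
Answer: -44386928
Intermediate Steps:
W(E, r) = -632 + 157*E
s(D, o) = (-7 + D)*(D + D² + D*o) (s(D, o) = (-7 + D)*((D² + D*o) + D) = (-7 + D)*(D + D² + D*o))
s(-235, -548) - W(-540, a((-5)²)) = -235*(-7 + (-235)² - 7*(-548) - 6*(-235) - 235*(-548)) - (-632 + 157*(-540)) = -235*(-7 + 55225 + 3836 + 1410 + 128780) - (-632 - 84780) = -235*189244 - 1*(-85412) = -44472340 + 85412 = -44386928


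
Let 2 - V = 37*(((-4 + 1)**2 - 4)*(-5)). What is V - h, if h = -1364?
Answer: 2291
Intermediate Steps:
V = 927 (V = 2 - 37*((-4 + 1)**2 - 4)*(-5) = 2 - 37*((-3)**2 - 4)*(-5) = 2 - 37*(9 - 4)*(-5) = 2 - 37*5*(-5) = 2 - 37*(-25) = 2 - 1*(-925) = 2 + 925 = 927)
V - h = 927 - 1*(-1364) = 927 + 1364 = 2291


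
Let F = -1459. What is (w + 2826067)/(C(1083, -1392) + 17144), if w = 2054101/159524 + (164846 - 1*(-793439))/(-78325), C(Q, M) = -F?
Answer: 7062183250772717/46487845186380 ≈ 151.91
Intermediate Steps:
C(Q, M) = 1459 (C(Q, M) = -1*(-1459) = 1459)
w = 1603600897/2498943460 (w = 2054101*(1/159524) + (164846 + 793439)*(-1/78325) = 2054101/159524 + 958285*(-1/78325) = 2054101/159524 - 191657/15665 = 1603600897/2498943460 ≈ 0.64171)
(w + 2826067)/(C(1083, -1392) + 17144) = (1603600897/2498943460 + 2826067)/(1459 + 17144) = (7062183250772717/2498943460)/18603 = (7062183250772717/2498943460)*(1/18603) = 7062183250772717/46487845186380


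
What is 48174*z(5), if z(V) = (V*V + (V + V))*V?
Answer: 8430450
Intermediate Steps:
z(V) = V*(V**2 + 2*V) (z(V) = (V**2 + 2*V)*V = V*(V**2 + 2*V))
48174*z(5) = 48174*(5**2*(2 + 5)) = 48174*(25*7) = 48174*175 = 8430450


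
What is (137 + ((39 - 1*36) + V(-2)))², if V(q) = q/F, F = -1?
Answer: 20164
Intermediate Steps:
V(q) = -q (V(q) = q/(-1) = q*(-1) = -q)
(137 + ((39 - 1*36) + V(-2)))² = (137 + ((39 - 1*36) - 1*(-2)))² = (137 + ((39 - 36) + 2))² = (137 + (3 + 2))² = (137 + 5)² = 142² = 20164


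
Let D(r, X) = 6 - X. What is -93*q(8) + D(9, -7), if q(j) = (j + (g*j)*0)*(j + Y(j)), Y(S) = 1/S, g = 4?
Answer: -6032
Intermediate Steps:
q(j) = j*(j + 1/j) (q(j) = (j + (4*j)*0)*(j + 1/j) = (j + 0)*(j + 1/j) = j*(j + 1/j))
-93*q(8) + D(9, -7) = -93*(1 + 8²) + (6 - 1*(-7)) = -93*(1 + 64) + (6 + 7) = -93*65 + 13 = -6045 + 13 = -6032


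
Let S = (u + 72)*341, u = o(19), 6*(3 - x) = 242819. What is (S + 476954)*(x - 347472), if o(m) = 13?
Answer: -1177640312387/6 ≈ -1.9627e+11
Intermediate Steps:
x = -242801/6 (x = 3 - 1/6*242819 = 3 - 242819/6 = -242801/6 ≈ -40467.)
u = 13
S = 28985 (S = (13 + 72)*341 = 85*341 = 28985)
(S + 476954)*(x - 347472) = (28985 + 476954)*(-242801/6 - 347472) = 505939*(-2327633/6) = -1177640312387/6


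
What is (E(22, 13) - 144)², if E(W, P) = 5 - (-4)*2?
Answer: 17161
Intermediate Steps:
E(W, P) = 13 (E(W, P) = 5 - 1*(-8) = 5 + 8 = 13)
(E(22, 13) - 144)² = (13 - 144)² = (-131)² = 17161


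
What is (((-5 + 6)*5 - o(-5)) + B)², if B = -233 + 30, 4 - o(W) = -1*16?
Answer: 47524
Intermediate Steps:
o(W) = 20 (o(W) = 4 - (-1)*16 = 4 - 1*(-16) = 4 + 16 = 20)
B = -203
(((-5 + 6)*5 - o(-5)) + B)² = (((-5 + 6)*5 - 1*20) - 203)² = ((1*5 - 20) - 203)² = ((5 - 20) - 203)² = (-15 - 203)² = (-218)² = 47524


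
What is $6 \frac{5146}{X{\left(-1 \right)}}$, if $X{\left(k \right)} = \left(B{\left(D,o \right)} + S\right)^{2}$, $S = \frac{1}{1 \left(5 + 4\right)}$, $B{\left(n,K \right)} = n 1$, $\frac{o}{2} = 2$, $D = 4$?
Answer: $\frac{2500956}{1369} \approx 1826.8$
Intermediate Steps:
$o = 4$ ($o = 2 \cdot 2 = 4$)
$B{\left(n,K \right)} = n$
$S = \frac{1}{9}$ ($S = \frac{1}{1 \cdot 9} = \frac{1}{9} \approx 0.11111$)
$X{\left(k \right)} = \frac{1369}{81}$ ($X{\left(k \right)} = \left(4 + \frac{1}{9}\right)^{2} = \left(\frac{37}{9}\right)^{2} = \frac{1369}{81}$)
$6 \frac{5146}{X{\left(-1 \right)}} = 6 \frac{5146}{\frac{1369}{81}} = 6 \cdot 5146 \cdot \frac{81}{1369} = 6 \cdot \frac{416826}{1369} = \frac{2500956}{1369}$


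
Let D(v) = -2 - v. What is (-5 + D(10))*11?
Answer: -187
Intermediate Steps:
(-5 + D(10))*11 = (-5 + (-2 - 1*10))*11 = (-5 + (-2 - 10))*11 = (-5 - 12)*11 = -17*11 = -187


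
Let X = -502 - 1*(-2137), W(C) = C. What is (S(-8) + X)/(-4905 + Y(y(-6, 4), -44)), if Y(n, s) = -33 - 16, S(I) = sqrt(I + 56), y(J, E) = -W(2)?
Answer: -1635/4954 - 2*sqrt(3)/2477 ≈ -0.33143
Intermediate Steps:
y(J, E) = -2 (y(J, E) = -1*2 = -2)
S(I) = sqrt(56 + I)
Y(n, s) = -49
X = 1635 (X = -502 + 2137 = 1635)
(S(-8) + X)/(-4905 + Y(y(-6, 4), -44)) = (sqrt(56 - 8) + 1635)/(-4905 - 49) = (sqrt(48) + 1635)/(-4954) = (4*sqrt(3) + 1635)*(-1/4954) = (1635 + 4*sqrt(3))*(-1/4954) = -1635/4954 - 2*sqrt(3)/2477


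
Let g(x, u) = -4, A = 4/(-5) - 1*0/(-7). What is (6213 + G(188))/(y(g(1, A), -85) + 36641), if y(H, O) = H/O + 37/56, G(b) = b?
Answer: 30468760/174414529 ≈ 0.17469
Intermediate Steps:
A = -4/5 (A = 4*(-1/5) + 0*(-1/7) = -4/5 + 0 = -4/5 ≈ -0.80000)
y(H, O) = 37/56 + H/O (y(H, O) = H/O + 37*(1/56) = H/O + 37/56 = 37/56 + H/O)
(6213 + G(188))/(y(g(1, A), -85) + 36641) = (6213 + 188)/((37/56 - 4/(-85)) + 36641) = 6401/((37/56 - 4*(-1/85)) + 36641) = 6401/((37/56 + 4/85) + 36641) = 6401/(3369/4760 + 36641) = 6401/(174414529/4760) = 6401*(4760/174414529) = 30468760/174414529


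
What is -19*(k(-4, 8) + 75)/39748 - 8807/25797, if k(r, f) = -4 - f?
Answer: -20049455/53967324 ≈ -0.37151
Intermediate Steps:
-19*(k(-4, 8) + 75)/39748 - 8807/25797 = -19*((-4 - 1*8) + 75)/39748 - 8807/25797 = -19*((-4 - 8) + 75)*(1/39748) - 8807*1/25797 = -19*(-12 + 75)*(1/39748) - 8807/25797 = -19*63*(1/39748) - 8807/25797 = -1197*1/39748 - 8807/25797 = -63/2092 - 8807/25797 = -20049455/53967324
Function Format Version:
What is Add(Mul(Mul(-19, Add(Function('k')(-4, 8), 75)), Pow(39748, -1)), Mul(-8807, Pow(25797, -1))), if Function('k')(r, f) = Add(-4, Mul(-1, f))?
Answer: Rational(-20049455, 53967324) ≈ -0.37151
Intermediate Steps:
Add(Mul(Mul(-19, Add(Function('k')(-4, 8), 75)), Pow(39748, -1)), Mul(-8807, Pow(25797, -1))) = Add(Mul(Mul(-19, Add(Add(-4, Mul(-1, 8)), 75)), Pow(39748, -1)), Mul(-8807, Pow(25797, -1))) = Add(Mul(Mul(-19, Add(Add(-4, -8), 75)), Rational(1, 39748)), Mul(-8807, Rational(1, 25797))) = Add(Mul(Mul(-19, Add(-12, 75)), Rational(1, 39748)), Rational(-8807, 25797)) = Add(Mul(Mul(-19, 63), Rational(1, 39748)), Rational(-8807, 25797)) = Add(Mul(-1197, Rational(1, 39748)), Rational(-8807, 25797)) = Add(Rational(-63, 2092), Rational(-8807, 25797)) = Rational(-20049455, 53967324)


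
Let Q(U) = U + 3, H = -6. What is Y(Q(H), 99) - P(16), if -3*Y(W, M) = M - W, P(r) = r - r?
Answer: -34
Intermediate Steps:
Q(U) = 3 + U
P(r) = 0
Y(W, M) = -M/3 + W/3 (Y(W, M) = -(M - W)/3 = -M/3 + W/3)
Y(Q(H), 99) - P(16) = (-⅓*99 + (3 - 6)/3) - 1*0 = (-33 + (⅓)*(-3)) + 0 = (-33 - 1) + 0 = -34 + 0 = -34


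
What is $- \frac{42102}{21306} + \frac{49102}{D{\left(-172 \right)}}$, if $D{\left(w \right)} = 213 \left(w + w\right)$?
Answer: $- \frac{344255413}{130094436} \approx -2.6462$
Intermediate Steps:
$D{\left(w \right)} = 426 w$ ($D{\left(w \right)} = 213 \cdot 2 w = 426 w$)
$- \frac{42102}{21306} + \frac{49102}{D{\left(-172 \right)}} = - \frac{42102}{21306} + \frac{49102}{426 \left(-172\right)} = \left(-42102\right) \frac{1}{21306} + \frac{49102}{-73272} = - \frac{7017}{3551} + 49102 \left(- \frac{1}{73272}\right) = - \frac{7017}{3551} - \frac{24551}{36636} = - \frac{344255413}{130094436}$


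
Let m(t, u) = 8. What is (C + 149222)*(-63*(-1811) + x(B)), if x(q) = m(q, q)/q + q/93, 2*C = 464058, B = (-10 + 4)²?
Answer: 12136026438367/279 ≈ 4.3498e+10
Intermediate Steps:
B = 36 (B = (-6)² = 36)
C = 232029 (C = (½)*464058 = 232029)
x(q) = 8/q + q/93
(C + 149222)*(-63*(-1811) + x(B)) = (232029 + 149222)*(-63*(-1811) + (8/36 + (1/93)*36)) = 381251*(114093 + (8*(1/36) + 12/31)) = 381251*(114093 + (2/9 + 12/31)) = 381251*(114093 + 170/279) = 381251*(31832117/279) = 12136026438367/279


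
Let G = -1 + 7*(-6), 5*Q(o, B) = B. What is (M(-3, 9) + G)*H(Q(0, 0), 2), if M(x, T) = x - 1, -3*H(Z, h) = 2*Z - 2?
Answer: -94/3 ≈ -31.333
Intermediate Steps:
Q(o, B) = B/5
H(Z, h) = ⅔ - 2*Z/3 (H(Z, h) = -(2*Z - 2)/3 = -(-2 + 2*Z)/3 = ⅔ - 2*Z/3)
G = -43 (G = -1 - 42 = -43)
M(x, T) = -1 + x
(M(-3, 9) + G)*H(Q(0, 0), 2) = ((-1 - 3) - 43)*(⅔ - 2*0/15) = (-4 - 43)*(⅔ - ⅔*0) = -47*(⅔ + 0) = -47*⅔ = -94/3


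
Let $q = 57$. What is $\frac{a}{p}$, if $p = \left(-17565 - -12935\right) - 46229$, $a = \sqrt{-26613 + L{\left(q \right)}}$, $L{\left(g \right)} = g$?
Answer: $- \frac{2 i \sqrt{6639}}{50859} \approx - 0.0032042 i$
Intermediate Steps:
$a = 2 i \sqrt{6639}$ ($a = \sqrt{-26613 + 57} = \sqrt{-26556} = 2 i \sqrt{6639} \approx 162.96 i$)
$p = -50859$ ($p = \left(-17565 + 12935\right) - 46229 = -4630 - 46229 = -50859$)
$\frac{a}{p} = \frac{2 i \sqrt{6639}}{-50859} = 2 i \sqrt{6639} \left(- \frac{1}{50859}\right) = - \frac{2 i \sqrt{6639}}{50859}$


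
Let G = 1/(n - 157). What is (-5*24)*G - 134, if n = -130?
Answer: -38338/287 ≈ -133.58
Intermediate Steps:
G = -1/287 (G = 1/(-130 - 157) = 1/(-287) = -1/287 ≈ -0.0034843)
(-5*24)*G - 134 = -5*24*(-1/287) - 134 = -120*(-1/287) - 134 = 120/287 - 134 = -38338/287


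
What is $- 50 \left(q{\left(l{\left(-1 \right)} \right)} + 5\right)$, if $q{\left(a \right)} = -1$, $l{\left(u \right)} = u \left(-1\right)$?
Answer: $-200$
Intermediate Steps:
$l{\left(u \right)} = - u$
$- 50 \left(q{\left(l{\left(-1 \right)} \right)} + 5\right) = - 50 \left(-1 + 5\right) = \left(-50\right) 4 = -200$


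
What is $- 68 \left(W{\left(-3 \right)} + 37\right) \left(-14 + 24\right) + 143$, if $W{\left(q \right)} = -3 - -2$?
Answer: $-24337$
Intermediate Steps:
$W{\left(q \right)} = -1$ ($W{\left(q \right)} = -3 + 2 = -1$)
$- 68 \left(W{\left(-3 \right)} + 37\right) \left(-14 + 24\right) + 143 = - 68 \left(-1 + 37\right) \left(-14 + 24\right) + 143 = - 68 \cdot 36 \cdot 10 + 143 = \left(-68\right) 360 + 143 = -24480 + 143 = -24337$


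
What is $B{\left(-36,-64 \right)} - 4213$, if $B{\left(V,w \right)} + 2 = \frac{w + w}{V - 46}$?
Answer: $- \frac{172751}{41} \approx -4213.4$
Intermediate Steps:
$B{\left(V,w \right)} = -2 + \frac{2 w}{-46 + V}$ ($B{\left(V,w \right)} = -2 + \frac{w + w}{V - 46} = -2 + \frac{2 w}{-46 + V}$)
$B{\left(-36,-64 \right)} - 4213 = \frac{2 \left(46 - 64 - -36\right)}{-46 - 36} - 4213 = \frac{2 \left(46 - 64 + 36\right)}{-82} - 4213 = 2 \left(- \frac{1}{82}\right) 18 - 4213 = - \frac{18}{41} - 4213 = - \frac{172751}{41}$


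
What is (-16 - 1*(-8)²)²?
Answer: 6400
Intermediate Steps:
(-16 - 1*(-8)²)² = (-16 - 1*64)² = (-16 - 64)² = (-80)² = 6400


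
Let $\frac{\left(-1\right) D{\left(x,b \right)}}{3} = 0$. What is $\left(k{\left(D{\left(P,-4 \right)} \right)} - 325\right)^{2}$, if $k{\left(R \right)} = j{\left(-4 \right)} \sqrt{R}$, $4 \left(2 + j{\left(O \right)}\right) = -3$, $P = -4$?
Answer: $105625$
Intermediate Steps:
$j{\left(O \right)} = - \frac{11}{4}$ ($j{\left(O \right)} = -2 + \frac{1}{4} \left(-3\right) = -2 - \frac{3}{4} = - \frac{11}{4}$)
$D{\left(x,b \right)} = 0$ ($D{\left(x,b \right)} = \left(-3\right) 0 = 0$)
$k{\left(R \right)} = - \frac{11 \sqrt{R}}{4}$
$\left(k{\left(D{\left(P,-4 \right)} \right)} - 325\right)^{2} = \left(- \frac{11 \sqrt{0}}{4} - 325\right)^{2} = \left(\left(- \frac{11}{4}\right) 0 - 325\right)^{2} = \left(0 - 325\right)^{2} = \left(-325\right)^{2} = 105625$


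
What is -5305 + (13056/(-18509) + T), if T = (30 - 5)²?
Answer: -86635176/18509 ≈ -4680.7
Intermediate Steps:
T = 625 (T = 25² = 625)
-5305 + (13056/(-18509) + T) = -5305 + (13056/(-18509) + 625) = -5305 + (13056*(-1/18509) + 625) = -5305 + (-13056/18509 + 625) = -5305 + 11555069/18509 = -86635176/18509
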